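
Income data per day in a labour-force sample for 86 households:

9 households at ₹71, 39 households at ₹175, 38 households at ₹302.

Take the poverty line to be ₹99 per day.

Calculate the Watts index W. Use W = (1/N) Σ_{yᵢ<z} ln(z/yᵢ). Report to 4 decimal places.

Incomes under z: 9×₹71 (q = 9 of N = 86).
ln(z/y) terms: ln(99/71) = 0.3324 (×9).
W = 2.991960 / 86 = 0.0348.

0.0348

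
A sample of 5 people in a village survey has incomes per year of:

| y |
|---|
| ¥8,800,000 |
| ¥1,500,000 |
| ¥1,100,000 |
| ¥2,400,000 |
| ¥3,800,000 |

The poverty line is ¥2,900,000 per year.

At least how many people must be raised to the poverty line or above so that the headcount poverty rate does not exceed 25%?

2

Currently q = 3 of N = 5 are below the line (H = 0.600).
A headcount ratio of at most 25% allows at most ⌊0.25 × 5⌋ = 1 poor people.
So at least 3 − 1 = 2 must be lifted.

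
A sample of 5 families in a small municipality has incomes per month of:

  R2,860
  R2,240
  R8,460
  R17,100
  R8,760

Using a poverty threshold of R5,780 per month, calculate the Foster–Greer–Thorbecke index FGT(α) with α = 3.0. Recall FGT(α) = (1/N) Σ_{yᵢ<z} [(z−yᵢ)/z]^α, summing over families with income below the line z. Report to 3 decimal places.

Below z: R2,240, R2,860 (q = 2 of N = 5).
Shortfall ratios: (5780−2240)/5780 = 0.6125; (5780−2860)/5780 = 0.5052.
Raised to α = 3.0: 0.22973; 0.12893.
Sum = 0.358668; FGT(3.0) = 0.358668 / 5 = 0.072.

0.072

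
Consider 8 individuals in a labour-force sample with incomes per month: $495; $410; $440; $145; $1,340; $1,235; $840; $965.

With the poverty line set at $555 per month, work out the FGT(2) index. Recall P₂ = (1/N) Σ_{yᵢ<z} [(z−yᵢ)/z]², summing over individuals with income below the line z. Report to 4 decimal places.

Below z: $145, $410, $440, $495 (q = 4 of N = 8).
Normalized shortfalls: (555−145)/555 = 0.7387; (555−410)/555 = 0.2613; (555−440)/555 = 0.2072; (555−495)/555 = 0.1081.
Squared: 0.5457; 0.0683; 0.0429; 0.0117.
Sum = 0.668615; P₂ = 0.668615 / 8 = 0.0836.

0.0836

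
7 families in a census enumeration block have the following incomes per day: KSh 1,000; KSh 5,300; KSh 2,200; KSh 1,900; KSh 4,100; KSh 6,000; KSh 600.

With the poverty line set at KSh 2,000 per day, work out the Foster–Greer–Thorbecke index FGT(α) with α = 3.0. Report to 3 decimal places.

Poor units: KSh 600, KSh 1,000, KSh 1,900 (q = 3 of N = 7).
Gap ratios (z−y)/z: (2000−600)/2000 = 0.7000; (2000−1000)/2000 = 0.5000; (2000−1900)/2000 = 0.0500.
Raised to α = 3.0: 0.34300; 0.12500; 0.00013.
Sum = 0.468125; FGT(3.0) = 0.468125 / 7 = 0.067.

0.067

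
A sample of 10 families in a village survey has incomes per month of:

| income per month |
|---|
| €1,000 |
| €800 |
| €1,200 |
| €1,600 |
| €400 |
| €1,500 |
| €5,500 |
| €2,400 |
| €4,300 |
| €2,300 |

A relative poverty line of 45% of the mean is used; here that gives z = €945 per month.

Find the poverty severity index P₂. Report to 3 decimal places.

0.036

Incomes under z: €400, €800 (q = 2 of N = 10).
Gap ratios (z−y)/z: (945−400)/945 = 0.5767; (945−800)/945 = 0.1534.
Squared: 0.3326; 0.0235.
Sum = 0.356149; P₂ = 0.356149 / 10 = 0.036.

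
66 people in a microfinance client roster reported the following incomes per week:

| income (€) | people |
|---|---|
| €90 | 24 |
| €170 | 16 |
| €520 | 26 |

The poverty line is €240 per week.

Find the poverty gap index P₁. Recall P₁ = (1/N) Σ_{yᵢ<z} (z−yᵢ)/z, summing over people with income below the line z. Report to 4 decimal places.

Below the line: 24×€90, 16×€170 (q = 40 of N = 66).
Shortfall ratios: (240−90)/240 = 0.6250 (×24); (240−170)/240 = 0.2917 (×16).
Sum of shortfalls = 19.666667; P₁ averages over all N: 19.666667 / 66 = 0.2980.

0.2980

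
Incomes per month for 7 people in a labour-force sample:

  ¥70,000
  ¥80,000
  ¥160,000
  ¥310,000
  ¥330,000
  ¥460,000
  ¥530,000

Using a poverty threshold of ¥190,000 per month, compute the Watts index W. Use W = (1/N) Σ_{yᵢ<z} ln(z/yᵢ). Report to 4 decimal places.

0.2908

Poor units: ¥70,000, ¥80,000, ¥160,000 (q = 3 of N = 7).
Log shortfalls: ln(190000/70000) = 0.9985; ln(190000/80000) = 0.8650; ln(190000/160000) = 0.1719.
W = 2.035377 / 7 = 0.2908.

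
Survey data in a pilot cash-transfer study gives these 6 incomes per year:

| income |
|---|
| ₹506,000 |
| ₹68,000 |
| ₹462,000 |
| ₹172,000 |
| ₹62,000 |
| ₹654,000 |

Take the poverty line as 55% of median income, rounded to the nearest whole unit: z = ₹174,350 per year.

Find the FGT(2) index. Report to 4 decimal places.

Below the line: ₹62,000, ₹68,000, ₹172,000 (q = 3 of N = 6).
Normalized shortfalls: (174350−62000)/174350 = 0.6444; (174350−68000)/174350 = 0.6100; (174350−172000)/174350 = 0.0135.
Squared: 0.4152; 0.3721; 0.0002.
Sum = 0.787500; P₂ = 0.787500 / 6 = 0.1313.

0.1313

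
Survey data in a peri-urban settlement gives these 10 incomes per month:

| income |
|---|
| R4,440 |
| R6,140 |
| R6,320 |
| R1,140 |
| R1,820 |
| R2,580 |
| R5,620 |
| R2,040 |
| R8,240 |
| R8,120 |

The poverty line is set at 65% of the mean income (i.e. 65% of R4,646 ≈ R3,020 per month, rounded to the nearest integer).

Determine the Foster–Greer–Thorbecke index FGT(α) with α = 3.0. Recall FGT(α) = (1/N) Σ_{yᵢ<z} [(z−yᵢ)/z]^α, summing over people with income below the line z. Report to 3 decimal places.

0.034

Below the line: R1,140, R1,820, R2,040, R2,580 (q = 4 of N = 10).
Shortfall ratios: (3020−1140)/3020 = 0.6225; (3020−1820)/3020 = 0.3974; (3020−2040)/3020 = 0.3245; (3020−2580)/3020 = 0.1457.
Raised to α = 3.0: 0.24124; 0.06274; 0.03417; 0.00309.
Sum = 0.341242; FGT(3.0) = 0.341242 / 10 = 0.034.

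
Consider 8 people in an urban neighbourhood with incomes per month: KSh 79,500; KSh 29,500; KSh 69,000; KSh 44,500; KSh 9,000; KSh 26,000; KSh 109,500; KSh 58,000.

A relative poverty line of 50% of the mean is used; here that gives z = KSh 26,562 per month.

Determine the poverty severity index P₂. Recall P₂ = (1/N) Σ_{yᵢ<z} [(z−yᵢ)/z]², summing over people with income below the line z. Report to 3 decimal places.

Poor units: KSh 9,000, KSh 26,000 (q = 2 of N = 8).
Shortfall ratios: (26562−9000)/26562 = 0.6612; (26562−26000)/26562 = 0.0212.
Squared: 0.4371; 0.0004.
Sum = 0.437594; P₂ = 0.437594 / 8 = 0.055.

0.055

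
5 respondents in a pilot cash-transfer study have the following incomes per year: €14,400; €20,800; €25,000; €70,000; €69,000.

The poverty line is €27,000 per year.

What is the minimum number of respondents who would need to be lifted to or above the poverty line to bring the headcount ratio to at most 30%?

2

3 of the 5 respondents are poor, so H = 3/5 = 0.600.
A headcount ratio of at most 30% allows at most ⌊0.30 × 5⌋ = 1 poor respondents.
So at least 3 − 1 = 2 must be lifted.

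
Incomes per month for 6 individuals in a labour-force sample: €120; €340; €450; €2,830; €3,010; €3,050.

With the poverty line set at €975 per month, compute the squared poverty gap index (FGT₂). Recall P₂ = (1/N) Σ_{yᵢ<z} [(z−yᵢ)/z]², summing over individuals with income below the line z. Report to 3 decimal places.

Below the line: €120, €340, €450 (q = 3 of N = 6).
Shortfall ratios: (975−120)/975 = 0.8769; (975−340)/975 = 0.6513; (975−450)/975 = 0.5385.
Squared: 0.7690; 0.4242; 0.2899.
Sum = 1.483103; P₂ = 1.483103 / 6 = 0.247.

0.247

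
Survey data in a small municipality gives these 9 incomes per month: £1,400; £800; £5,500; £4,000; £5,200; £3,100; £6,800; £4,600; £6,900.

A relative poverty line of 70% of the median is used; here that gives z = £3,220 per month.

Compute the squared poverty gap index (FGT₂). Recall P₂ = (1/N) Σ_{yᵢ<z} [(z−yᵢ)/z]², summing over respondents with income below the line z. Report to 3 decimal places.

Incomes under z: £800, £1,400, £3,100 (q = 3 of N = 9).
Shortfall ratios: (3220−800)/3220 = 0.7516; (3220−1400)/3220 = 0.5652; (3220−3100)/3220 = 0.0373.
Squared: 0.5648; 0.3195; 0.0014.
Sum = 0.885691; P₂ = 0.885691 / 9 = 0.098.

0.098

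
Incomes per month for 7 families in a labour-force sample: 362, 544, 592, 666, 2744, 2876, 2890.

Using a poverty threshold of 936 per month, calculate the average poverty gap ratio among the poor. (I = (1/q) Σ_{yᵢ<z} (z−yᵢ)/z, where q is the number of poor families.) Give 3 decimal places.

0.422

Poor units: 362, 544, 592, 666 (q = 4 of N = 7).
Relative gaps: 0.6132, 0.4188, 0.3675, 0.2885; sum = 1.688034.
The income-gap ratio divides by q (the poor only): 1.688034 / 4 = 0.422.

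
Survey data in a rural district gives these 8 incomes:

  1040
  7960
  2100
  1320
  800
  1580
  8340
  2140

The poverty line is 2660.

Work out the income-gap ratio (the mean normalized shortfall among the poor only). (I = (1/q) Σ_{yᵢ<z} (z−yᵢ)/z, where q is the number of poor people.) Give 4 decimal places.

0.4373

Incomes under z: 800, 1040, 1320, 1580, 2100, 2140 (q = 6 of N = 8).
Shortfall ratios (z−y)/z: 0.6992, 0.6090, 0.5038, 0.4060, 0.2105, 0.1955; sum = 2.624060.
I averages over the q = 6 poor units only: 2.624060 / 6 = 0.4373.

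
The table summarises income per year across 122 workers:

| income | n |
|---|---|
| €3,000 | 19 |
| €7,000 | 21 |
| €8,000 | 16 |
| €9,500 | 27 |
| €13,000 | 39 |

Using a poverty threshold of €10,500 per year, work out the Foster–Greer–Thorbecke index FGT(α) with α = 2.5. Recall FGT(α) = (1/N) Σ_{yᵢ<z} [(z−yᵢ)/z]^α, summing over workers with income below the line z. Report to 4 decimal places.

Below the line: 19×€3,000, 21×€7,000, 16×€8,000, 27×€9,500 (q = 83 of N = 122).
Gap ratios (z−y)/z: (10500−3000)/10500 = 0.7143 (×19); (10500−7000)/10500 = 0.3333 (×21); (10500−8000)/10500 = 0.2381 (×16); (10500−9500)/10500 = 0.0952 (×27).
Raised to α = 2.5: 0.43120 (×19); 0.06415 (×21); 0.02766 (×16); 0.00280 (×27).
Sum = 10.058135; FGT(2.5) = 10.058135 / 122 = 0.0824.

0.0824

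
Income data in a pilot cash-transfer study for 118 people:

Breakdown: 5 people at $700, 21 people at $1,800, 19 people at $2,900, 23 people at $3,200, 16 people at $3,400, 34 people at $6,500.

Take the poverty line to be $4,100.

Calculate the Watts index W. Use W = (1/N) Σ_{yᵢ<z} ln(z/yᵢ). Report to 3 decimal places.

0.351

Poor units: 5×$700, 21×$1,800, 19×$2,900, 23×$3,200, 16×$3,400 (q = 84 of N = 118).
Log gaps: ln(4100/700) = 1.7677 (×5); ln(4100/1800) = 0.8232 (×21); ln(4100/2900) = 0.3463 (×19); ln(4100/3200) = 0.2478 (×23); ln(4100/3400) = 0.1872 (×16).
W = 41.400381 / 118 = 0.351.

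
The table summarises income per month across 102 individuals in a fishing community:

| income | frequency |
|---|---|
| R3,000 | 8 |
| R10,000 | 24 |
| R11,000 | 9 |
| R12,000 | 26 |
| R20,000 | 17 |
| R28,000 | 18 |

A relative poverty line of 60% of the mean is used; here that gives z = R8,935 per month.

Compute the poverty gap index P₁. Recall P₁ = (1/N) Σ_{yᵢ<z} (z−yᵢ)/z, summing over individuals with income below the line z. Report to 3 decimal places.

Below z: 8×R3,000 (q = 8 of N = 102).
Normalized shortfalls: (8935−3000)/8935 = 0.6642 (×8).
Σ = 5.313934. Dividing by the full population N = 102 gives P₁ = 0.052.

0.052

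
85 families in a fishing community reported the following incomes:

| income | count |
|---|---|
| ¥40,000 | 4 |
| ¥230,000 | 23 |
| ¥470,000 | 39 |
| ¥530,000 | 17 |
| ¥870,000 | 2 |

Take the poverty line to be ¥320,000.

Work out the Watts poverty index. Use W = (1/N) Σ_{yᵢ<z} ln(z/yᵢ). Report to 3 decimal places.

Below the line: 4×¥40,000, 23×¥230,000 (q = 27 of N = 85).
Log shortfalls: ln(320000/40000) = 2.0794 (×4); ln(320000/230000) = 0.3302 (×23).
W = 15.913325 / 85 = 0.187.

0.187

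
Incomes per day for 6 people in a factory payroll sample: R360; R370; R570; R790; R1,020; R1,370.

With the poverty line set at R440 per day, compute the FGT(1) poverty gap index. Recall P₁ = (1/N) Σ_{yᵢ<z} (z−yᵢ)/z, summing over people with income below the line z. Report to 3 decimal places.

0.057

Poor units: R360, R370 (q = 2 of N = 6).
Relative gaps: (440−360)/440 = 0.1818; (440−370)/440 = 0.1591.
Σ = 0.340909. Dividing by the full population N = 6 gives P₁ = 0.057.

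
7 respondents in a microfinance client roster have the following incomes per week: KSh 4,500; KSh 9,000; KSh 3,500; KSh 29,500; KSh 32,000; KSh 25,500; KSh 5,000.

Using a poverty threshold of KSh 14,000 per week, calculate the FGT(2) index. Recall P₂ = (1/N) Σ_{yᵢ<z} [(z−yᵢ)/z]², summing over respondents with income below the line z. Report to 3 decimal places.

0.223

Below z: KSh 3,500, KSh 4,500, KSh 5,000, KSh 9,000 (q = 4 of N = 7).
Relative gaps: (14000−3500)/14000 = 0.7500; (14000−4500)/14000 = 0.6786; (14000−5000)/14000 = 0.6429; (14000−9000)/14000 = 0.3571.
Squared: 0.5625; 0.4605; 0.4133; 0.1276.
Sum = 1.563776; P₂ = 1.563776 / 7 = 0.223.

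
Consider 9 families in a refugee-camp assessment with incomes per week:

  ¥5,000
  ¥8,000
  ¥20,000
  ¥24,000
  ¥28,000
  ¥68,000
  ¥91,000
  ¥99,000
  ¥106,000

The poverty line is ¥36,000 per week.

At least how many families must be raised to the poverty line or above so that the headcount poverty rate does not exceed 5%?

5

5 of the 9 families are poor, so H = 5/9 = 0.556.
A headcount ratio of at most 5% allows at most ⌊0.05 × 9⌋ = 0 poor families.
So at least 5 − 0 = 5 must be lifted.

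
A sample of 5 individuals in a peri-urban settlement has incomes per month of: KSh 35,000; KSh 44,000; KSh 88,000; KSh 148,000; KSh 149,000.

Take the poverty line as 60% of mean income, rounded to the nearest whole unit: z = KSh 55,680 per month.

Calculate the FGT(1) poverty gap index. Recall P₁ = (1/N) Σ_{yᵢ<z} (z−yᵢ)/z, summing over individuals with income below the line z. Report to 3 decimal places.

Poor units: KSh 35,000, KSh 44,000 (q = 2 of N = 5).
Normalized shortfalls: (55680−35000)/55680 = 0.3714; (55680−44000)/55680 = 0.2098.
Sum of shortfalls = 0.581178; P₁ averages over all N: 0.581178 / 5 = 0.116.

0.116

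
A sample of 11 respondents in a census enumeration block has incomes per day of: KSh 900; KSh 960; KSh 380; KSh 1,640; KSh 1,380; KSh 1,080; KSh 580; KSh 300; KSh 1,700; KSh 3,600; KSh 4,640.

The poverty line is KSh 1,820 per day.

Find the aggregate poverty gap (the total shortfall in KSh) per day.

Poor units: KSh 300, KSh 380, KSh 580, KSh 900, KSh 960, KSh 1,080, KSh 1,380, KSh 1,640, KSh 1,700 (q = 9 of N = 11).
Individual gaps: 1820−300 = 1520; 1820−380 = 1440; 1820−580 = 1240; 1820−900 = 920; 1820−960 = 860; 1820−1080 = 740; 1820−1380 = 440; 1820−1640 = 180; 1820−1700 = 120.
Aggregate gap = KSh 7,460.

KSh 7,460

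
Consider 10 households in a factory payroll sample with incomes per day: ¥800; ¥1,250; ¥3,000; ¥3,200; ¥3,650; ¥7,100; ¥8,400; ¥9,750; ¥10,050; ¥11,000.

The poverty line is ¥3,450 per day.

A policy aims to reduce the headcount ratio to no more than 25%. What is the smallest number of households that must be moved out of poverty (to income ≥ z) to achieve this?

2

4 of the 10 households are poor, so H = 4/10 = 0.400.
A headcount ratio of at most 25% allows at most ⌊0.25 × 10⌋ = 2 poor households.
So at least 4 − 2 = 2 must be lifted.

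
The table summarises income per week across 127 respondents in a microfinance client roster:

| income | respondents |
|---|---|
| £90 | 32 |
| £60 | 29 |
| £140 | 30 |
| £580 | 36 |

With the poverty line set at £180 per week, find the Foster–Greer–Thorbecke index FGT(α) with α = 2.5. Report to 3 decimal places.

Below the line: 29×£60, 32×£90, 30×£140 (q = 91 of N = 127).
Gap ratios (z−y)/z: (180−60)/180 = 0.6667 (×29); (180−90)/180 = 0.5000 (×32); (180−140)/180 = 0.2222 (×30).
Raised to α = 2.5: 0.36289 (×29); 0.17678 (×32); 0.02328 (×30).
Sum = 16.878965; FGT(2.5) = 16.878965 / 127 = 0.133.

0.133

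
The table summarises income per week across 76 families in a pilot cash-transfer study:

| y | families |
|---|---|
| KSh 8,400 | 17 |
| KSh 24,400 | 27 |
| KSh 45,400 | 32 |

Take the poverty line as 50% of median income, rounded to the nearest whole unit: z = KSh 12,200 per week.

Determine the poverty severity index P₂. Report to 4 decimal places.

0.0217

Incomes under z: 17×KSh 8,400 (q = 17 of N = 76).
Normalized shortfalls: (12200−8400)/12200 = 0.3115 (×17).
Squared: 0.0970 (×17).
Sum = 1.649288; P₂ = 1.649288 / 76 = 0.0217.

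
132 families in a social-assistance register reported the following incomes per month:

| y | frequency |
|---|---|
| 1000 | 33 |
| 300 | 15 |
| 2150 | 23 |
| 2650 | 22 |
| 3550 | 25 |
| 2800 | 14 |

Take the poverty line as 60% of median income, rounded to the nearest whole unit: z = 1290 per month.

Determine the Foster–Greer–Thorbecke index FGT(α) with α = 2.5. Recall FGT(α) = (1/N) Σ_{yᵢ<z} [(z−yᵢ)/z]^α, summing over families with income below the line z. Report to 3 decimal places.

0.065

Below the line: 15×300, 33×1000 (q = 48 of N = 132).
Relative gaps: (1290−300)/1290 = 0.7674 (×15); (1290−1000)/1290 = 0.2248 (×33).
Raised to α = 2.5: 0.51596 (×15); 0.02396 (×33).
Sum = 8.530100; FGT(2.5) = 8.530100 / 132 = 0.065.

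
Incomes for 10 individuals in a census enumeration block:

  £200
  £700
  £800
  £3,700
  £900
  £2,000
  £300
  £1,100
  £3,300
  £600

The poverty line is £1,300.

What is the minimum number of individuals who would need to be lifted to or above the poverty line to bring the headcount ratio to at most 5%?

Currently q = 7 of N = 10 are below the line (H = 0.700).
A headcount ratio of at most 5% allows at most ⌊0.05 × 10⌋ = 0 poor individuals.
So at least 7 − 0 = 7 must be lifted.

7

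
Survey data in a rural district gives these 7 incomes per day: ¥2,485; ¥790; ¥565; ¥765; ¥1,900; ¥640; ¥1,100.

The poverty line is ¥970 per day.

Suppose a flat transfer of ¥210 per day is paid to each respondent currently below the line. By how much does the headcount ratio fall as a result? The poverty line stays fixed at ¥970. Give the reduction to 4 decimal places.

Before: below the line — ¥565, ¥640, ¥765, ¥790; headcount ratio = 0.571429.
After the ¥210 transfer: below the line — ¥775, ¥850; headcount ratio = 0.285714.
Reduction = 0.571429 − 0.285714 = 0.2857.

0.2857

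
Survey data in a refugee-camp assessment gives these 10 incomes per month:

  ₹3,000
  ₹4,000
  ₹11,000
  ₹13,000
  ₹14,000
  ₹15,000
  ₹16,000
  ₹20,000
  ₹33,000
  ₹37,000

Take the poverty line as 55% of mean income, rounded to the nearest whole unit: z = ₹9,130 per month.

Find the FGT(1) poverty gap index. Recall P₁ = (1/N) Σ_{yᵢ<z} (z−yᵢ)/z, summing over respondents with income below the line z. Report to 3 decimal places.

Below the line: ₹3,000, ₹4,000 (q = 2 of N = 10).
Normalized shortfalls: (9130−3000)/9130 = 0.6714; (9130−4000)/9130 = 0.5619.
Σ = 1.233297. Dividing by the full population N = 10 gives P₁ = 0.123.

0.123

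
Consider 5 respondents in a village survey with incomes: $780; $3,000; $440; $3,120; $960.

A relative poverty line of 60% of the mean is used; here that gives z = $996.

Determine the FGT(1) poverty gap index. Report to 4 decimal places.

Poor units: $440, $780, $960 (q = 3 of N = 5).
Relative gaps: (996−440)/996 = 0.5582; (996−780)/996 = 0.2169; (996−960)/996 = 0.0361.
Sum of shortfalls = 0.811245; P₁ averages over all N: 0.811245 / 5 = 0.1622.

0.1622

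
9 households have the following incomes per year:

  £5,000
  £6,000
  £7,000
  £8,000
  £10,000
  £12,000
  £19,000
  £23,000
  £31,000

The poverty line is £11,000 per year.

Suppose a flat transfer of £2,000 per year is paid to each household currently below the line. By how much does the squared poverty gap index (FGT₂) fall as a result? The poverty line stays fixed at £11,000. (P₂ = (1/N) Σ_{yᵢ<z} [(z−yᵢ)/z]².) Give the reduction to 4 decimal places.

Before: below the line — £5,000, £6,000, £7,000, £8,000, £10,000; squared poverty gap index (FGT₂) = 0.079890.
After the £2,000 transfer: below the line — £7,000, £8,000, £9,000, £10,000; squared poverty gap index (FGT₂) = 0.027548.
Reduction = 0.079890 − 0.027548 = 0.0523.

0.0523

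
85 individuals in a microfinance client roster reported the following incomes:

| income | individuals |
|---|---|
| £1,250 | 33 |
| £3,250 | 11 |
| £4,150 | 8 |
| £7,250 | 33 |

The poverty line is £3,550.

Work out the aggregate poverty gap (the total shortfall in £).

£79,200

Incomes under z: 33×£1,250, 11×£3,250 (q = 44 of N = 85).
Individual gaps: 33×(3550−1250) = 75900; 11×(3550−3250) = 3300.
Aggregate gap = £79,200.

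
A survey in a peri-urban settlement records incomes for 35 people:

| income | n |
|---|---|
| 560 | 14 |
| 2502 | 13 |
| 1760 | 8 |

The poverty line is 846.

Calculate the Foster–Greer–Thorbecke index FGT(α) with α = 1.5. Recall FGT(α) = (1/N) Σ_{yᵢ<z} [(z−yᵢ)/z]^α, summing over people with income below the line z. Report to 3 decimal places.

0.079

Below the line: 14×560 (q = 14 of N = 35).
Gap ratios (z−y)/z: (846−560)/846 = 0.3381 (×14).
Raised to α = 1.5: 0.19656 (×14).
Sum = 2.751830; FGT(1.5) = 2.751830 / 35 = 0.079.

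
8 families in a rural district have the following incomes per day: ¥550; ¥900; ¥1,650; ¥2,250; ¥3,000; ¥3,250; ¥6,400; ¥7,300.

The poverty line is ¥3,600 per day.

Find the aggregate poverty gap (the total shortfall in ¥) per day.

Incomes under z: ¥550, ¥900, ¥1,650, ¥2,250, ¥3,000, ¥3,250 (q = 6 of N = 8).
Individual gaps: 3600−550 = 3050; 3600−900 = 2700; 3600−1650 = 1950; 3600−2250 = 1350; 3600−3000 = 600; 3600−3250 = 350.
Aggregate gap = ¥10,000.

¥10,000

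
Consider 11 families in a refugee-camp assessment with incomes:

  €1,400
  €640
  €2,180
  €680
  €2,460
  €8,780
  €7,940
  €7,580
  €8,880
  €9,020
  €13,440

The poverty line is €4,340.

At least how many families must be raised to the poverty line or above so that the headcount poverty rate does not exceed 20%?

Currently q = 5 of N = 11 are below the line (H = 0.455).
A headcount ratio of at most 20% allows at most ⌊0.20 × 11⌋ = 2 poor families.
So at least 5 − 2 = 3 must be lifted.

3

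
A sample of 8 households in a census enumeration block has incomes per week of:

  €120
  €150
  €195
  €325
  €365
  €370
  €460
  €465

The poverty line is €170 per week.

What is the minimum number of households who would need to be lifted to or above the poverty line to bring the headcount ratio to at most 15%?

1

Currently q = 2 of N = 8 are below the line (H = 0.250).
A headcount ratio of at most 15% allows at most ⌊0.15 × 8⌋ = 1 poor households.
So at least 2 − 1 = 1 must be lifted.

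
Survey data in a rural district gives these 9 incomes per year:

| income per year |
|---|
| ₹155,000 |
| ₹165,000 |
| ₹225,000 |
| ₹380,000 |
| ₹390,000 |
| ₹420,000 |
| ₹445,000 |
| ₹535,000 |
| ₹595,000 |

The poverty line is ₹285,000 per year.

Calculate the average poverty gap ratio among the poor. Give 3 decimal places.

0.363

Incomes under z: ₹155,000, ₹165,000, ₹225,000 (q = 3 of N = 9).
Relative gaps: 0.4561, 0.4211, 0.2105; sum = 1.087719.
The income-gap ratio divides by q (the poor only): 1.087719 / 3 = 0.363.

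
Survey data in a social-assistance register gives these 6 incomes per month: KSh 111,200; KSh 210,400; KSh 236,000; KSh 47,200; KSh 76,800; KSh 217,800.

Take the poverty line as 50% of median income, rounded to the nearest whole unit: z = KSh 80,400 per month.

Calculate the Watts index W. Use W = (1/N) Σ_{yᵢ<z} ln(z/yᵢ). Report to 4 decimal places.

Below z: KSh 47,200, KSh 76,800 (q = 2 of N = 6).
Log shortfalls: ln(80400/47200) = 0.5326; ln(80400/76800) = 0.0458.
W = 0.578430 / 6 = 0.0964.

0.0964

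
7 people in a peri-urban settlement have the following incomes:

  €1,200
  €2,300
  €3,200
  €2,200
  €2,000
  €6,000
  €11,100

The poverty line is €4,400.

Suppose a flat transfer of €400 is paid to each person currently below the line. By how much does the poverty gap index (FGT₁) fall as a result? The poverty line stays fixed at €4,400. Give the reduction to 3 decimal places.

0.065

Before: below the line — €1,200, €2,000, €2,200, €2,300, €3,200; poverty gap index (FGT₁) = 0.36039.
After the €400 transfer: below the line — €1,600, €2,400, €2,600, €2,700, €3,600; poverty gap index (FGT₁) = 0.29545.
Reduction = 0.36039 − 0.29545 = 0.065.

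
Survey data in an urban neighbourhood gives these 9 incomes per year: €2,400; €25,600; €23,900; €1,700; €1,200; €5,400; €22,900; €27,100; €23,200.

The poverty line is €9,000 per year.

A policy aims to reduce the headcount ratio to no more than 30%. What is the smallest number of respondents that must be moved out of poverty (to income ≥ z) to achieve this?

4 of the 9 respondents are poor, so H = 4/9 = 0.444.
A headcount ratio of at most 30% allows at most ⌊0.30 × 9⌋ = 2 poor respondents.
So at least 4 − 2 = 2 must be lifted.

2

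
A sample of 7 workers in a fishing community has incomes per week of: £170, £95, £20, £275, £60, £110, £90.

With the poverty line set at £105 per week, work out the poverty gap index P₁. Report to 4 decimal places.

0.2109

Poor units: £20, £60, £90, £95 (q = 4 of N = 7).
Relative gaps: (105−20)/105 = 0.8095; (105−60)/105 = 0.4286; (105−90)/105 = 0.1429; (105−95)/105 = 0.0952.
Σ = 1.476190. Dividing by the full population N = 7 gives P₁ = 0.2109.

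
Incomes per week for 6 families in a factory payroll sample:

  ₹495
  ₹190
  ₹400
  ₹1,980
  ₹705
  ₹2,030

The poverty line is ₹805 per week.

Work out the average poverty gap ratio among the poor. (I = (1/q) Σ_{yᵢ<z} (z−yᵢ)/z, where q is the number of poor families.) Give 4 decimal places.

0.4441

Below the line: ₹190, ₹400, ₹495, ₹705 (q = 4 of N = 6).
Shortfall ratios (z−y)/z: 0.7640, 0.5031, 0.3851, 0.1242; sum = 1.776398.
The income-gap ratio divides by q (the poor only): 1.776398 / 4 = 0.4441.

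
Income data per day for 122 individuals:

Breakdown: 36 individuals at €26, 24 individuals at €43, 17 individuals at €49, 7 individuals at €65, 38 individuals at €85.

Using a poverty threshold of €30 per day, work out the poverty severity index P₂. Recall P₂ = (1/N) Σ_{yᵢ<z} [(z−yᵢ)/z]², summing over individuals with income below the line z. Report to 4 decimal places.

Below z: 36×€26 (q = 36 of N = 122).
Relative gaps: (30−26)/30 = 0.1333 (×36).
Squared: 0.0178 (×36).
Sum = 0.640000; P₂ = 0.640000 / 122 = 0.0052.

0.0052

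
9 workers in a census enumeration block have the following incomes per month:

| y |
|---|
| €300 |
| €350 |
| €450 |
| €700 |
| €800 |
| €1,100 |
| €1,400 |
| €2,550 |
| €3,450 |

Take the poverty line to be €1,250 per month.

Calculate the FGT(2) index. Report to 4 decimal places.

Below z: €300, €350, €450, €700, €800, €1,100 (q = 6 of N = 9).
Shortfall ratios: (1250−300)/1250 = 0.7600; (1250−350)/1250 = 0.7200; (1250−450)/1250 = 0.6400; (1250−700)/1250 = 0.4400; (1250−800)/1250 = 0.3600; (1250−1100)/1250 = 0.1200.
Squared: 0.5776; 0.5184; 0.4096; 0.1936; 0.1296; 0.0144.
Sum = 1.843200; P₂ = 1.843200 / 9 = 0.2048.

0.2048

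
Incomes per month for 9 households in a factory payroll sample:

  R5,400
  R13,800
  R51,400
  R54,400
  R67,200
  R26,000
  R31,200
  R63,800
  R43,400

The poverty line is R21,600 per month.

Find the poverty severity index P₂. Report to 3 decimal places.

0.077

Incomes under z: R5,400, R13,800 (q = 2 of N = 9).
Gap ratios (z−y)/z: (21600−5400)/21600 = 0.7500; (21600−13800)/21600 = 0.3611.
Squared: 0.5625; 0.1304.
Sum = 0.692901; P₂ = 0.692901 / 9 = 0.077.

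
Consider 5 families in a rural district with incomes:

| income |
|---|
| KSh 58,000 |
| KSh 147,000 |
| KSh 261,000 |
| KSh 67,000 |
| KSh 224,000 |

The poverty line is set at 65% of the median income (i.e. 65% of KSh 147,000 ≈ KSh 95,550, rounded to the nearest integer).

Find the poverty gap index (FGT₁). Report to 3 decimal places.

0.138

Incomes under z: KSh 58,000, KSh 67,000 (q = 2 of N = 5).
Relative gaps: (95550−58000)/95550 = 0.3930; (95550−67000)/95550 = 0.2988.
Sum of shortfalls = 0.691784; P₁ averages over all N: 0.691784 / 5 = 0.138.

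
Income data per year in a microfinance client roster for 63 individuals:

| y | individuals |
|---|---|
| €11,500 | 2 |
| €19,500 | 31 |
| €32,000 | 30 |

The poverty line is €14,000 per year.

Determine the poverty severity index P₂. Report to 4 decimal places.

Below the line: 2×€11,500 (q = 2 of N = 63).
Gap ratios (z−y)/z: (14000−11500)/14000 = 0.1786 (×2).
Squared: 0.0319 (×2).
Sum = 0.063776; P₂ = 0.063776 / 63 = 0.0010.

0.0010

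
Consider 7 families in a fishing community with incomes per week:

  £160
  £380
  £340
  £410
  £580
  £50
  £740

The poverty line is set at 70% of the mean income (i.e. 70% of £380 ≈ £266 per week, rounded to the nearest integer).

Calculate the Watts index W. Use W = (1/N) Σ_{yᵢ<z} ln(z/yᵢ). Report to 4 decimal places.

0.3114

Incomes under z: £50, £160 (q = 2 of N = 7).
ln(z/y) terms: ln(266/50) = 1.6715; ln(266/160) = 0.5083.
W = 2.179796 / 7 = 0.3114.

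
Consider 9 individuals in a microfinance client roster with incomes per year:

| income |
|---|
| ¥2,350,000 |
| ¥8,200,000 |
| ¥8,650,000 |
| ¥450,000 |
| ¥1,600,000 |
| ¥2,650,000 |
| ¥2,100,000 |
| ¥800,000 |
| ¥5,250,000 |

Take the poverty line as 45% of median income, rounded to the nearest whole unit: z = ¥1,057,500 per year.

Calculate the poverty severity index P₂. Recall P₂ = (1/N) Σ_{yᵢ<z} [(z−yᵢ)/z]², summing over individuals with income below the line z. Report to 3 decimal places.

Poor units: ¥450,000, ¥800,000 (q = 2 of N = 9).
Shortfall ratios: (1057500−450000)/1057500 = 0.5745; (1057500−800000)/1057500 = 0.2435.
Squared: 0.3300; 0.0593.
Sum = 0.389305; P₂ = 0.389305 / 9 = 0.043.

0.043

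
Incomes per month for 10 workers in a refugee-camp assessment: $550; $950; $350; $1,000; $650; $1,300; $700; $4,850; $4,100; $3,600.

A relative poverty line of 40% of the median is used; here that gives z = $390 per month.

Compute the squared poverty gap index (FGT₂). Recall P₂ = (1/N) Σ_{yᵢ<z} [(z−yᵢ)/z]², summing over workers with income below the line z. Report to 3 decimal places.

Incomes under z: $350 (q = 1 of N = 10).
Normalized shortfalls: (390−350)/390 = 0.1026.
Squared: 0.0105.
Sum = 0.010519; P₂ = 0.010519 / 10 = 0.001.

0.001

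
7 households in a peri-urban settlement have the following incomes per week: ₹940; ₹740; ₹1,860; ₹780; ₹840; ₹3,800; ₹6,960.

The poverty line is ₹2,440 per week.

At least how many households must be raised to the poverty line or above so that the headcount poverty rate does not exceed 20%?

5 of the 7 households are poor, so H = 5/7 = 0.714.
A headcount ratio of at most 20% allows at most ⌊0.20 × 7⌋ = 1 poor households.
So at least 5 − 1 = 4 must be lifted.

4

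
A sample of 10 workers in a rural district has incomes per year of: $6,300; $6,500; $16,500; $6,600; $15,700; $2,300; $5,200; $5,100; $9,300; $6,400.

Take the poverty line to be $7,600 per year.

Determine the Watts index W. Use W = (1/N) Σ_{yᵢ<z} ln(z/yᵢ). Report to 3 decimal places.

Below the line: $2,300, $5,100, $5,200, $6,300, $6,400, $6,500, $6,600 (q = 7 of N = 10).
Log gaps: ln(7600/2300) = 1.1952; ln(7600/5100) = 0.3989; ln(7600/5200) = 0.3795; ln(7600/6300) = 0.1876; ln(7600/6400) = 0.1719; ln(7600/6500) = 0.1563; ln(7600/6600) = 0.1411.
W = 2.630510 / 10 = 0.263.

0.263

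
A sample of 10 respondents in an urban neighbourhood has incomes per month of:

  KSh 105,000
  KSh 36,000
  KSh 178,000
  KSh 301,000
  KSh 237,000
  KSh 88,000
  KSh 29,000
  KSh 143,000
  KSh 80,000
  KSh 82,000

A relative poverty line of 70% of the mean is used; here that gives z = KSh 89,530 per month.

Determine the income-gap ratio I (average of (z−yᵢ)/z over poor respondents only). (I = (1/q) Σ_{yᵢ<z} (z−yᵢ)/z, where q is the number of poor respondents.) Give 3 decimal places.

0.296

Below z: KSh 29,000, KSh 36,000, KSh 80,000, KSh 82,000, KSh 88,000 (q = 5 of N = 10).
Shortfall ratios (z−y)/z: 0.6761, 0.5979, 0.1064, 0.0841, 0.0171; sum = 1.481626.
I averages over the q = 5 poor units only: 1.481626 / 5 = 0.296.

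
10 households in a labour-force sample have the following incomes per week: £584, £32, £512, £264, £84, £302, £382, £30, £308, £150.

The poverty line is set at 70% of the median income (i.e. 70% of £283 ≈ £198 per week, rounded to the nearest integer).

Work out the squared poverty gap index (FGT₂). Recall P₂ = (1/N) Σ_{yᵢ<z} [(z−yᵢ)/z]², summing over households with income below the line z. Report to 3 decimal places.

Incomes under z: £30, £32, £84, £150 (q = 4 of N = 10).
Gap ratios (z−y)/z: (198−30)/198 = 0.8485; (198−32)/198 = 0.8384; (198−84)/198 = 0.5758; (198−150)/198 = 0.2424.
Squared: 0.7199; 0.7029; 0.3315; 0.0588.
Sum = 1.813080; P₂ = 1.813080 / 10 = 0.181.

0.181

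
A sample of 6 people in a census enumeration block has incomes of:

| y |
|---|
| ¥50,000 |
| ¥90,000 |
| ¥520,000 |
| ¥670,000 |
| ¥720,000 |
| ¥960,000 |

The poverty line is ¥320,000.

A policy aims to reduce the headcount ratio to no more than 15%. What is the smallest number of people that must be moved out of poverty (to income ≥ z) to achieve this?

2 of the 6 people are poor, so H = 2/6 = 0.333.
A headcount ratio of at most 15% allows at most ⌊0.15 × 6⌋ = 0 poor people.
So at least 2 − 0 = 2 must be lifted.

2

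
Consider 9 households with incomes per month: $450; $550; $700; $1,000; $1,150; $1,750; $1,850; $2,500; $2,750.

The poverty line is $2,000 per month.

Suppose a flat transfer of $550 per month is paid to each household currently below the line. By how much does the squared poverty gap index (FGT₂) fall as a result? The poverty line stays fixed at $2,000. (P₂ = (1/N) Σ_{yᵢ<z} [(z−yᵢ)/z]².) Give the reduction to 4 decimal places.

Before: below the line — $450, $550, $700, $1,000, $1,150, $1,750, $1,850; squared poverty gap index (FGT₂) = 0.222292.
After the $550 transfer: below the line — $1,000, $1,100, $1,250, $1,550, $1,700; squared poverty gap index (FGT₂) = 0.074028.
Reduction = 0.222292 − 0.074028 = 0.1483.

0.1483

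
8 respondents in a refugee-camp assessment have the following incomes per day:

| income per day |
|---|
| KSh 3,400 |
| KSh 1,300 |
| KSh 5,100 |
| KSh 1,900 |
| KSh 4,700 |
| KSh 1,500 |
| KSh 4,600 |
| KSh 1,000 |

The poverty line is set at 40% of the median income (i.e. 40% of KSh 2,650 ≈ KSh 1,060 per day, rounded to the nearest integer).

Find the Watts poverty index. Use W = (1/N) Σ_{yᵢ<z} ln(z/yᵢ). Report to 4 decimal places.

Incomes under z: KSh 1,000 (q = 1 of N = 8).
ln(z/y) terms: ln(1060/1000) = 0.0583.
W = 0.058269 / 8 = 0.0073.

0.0073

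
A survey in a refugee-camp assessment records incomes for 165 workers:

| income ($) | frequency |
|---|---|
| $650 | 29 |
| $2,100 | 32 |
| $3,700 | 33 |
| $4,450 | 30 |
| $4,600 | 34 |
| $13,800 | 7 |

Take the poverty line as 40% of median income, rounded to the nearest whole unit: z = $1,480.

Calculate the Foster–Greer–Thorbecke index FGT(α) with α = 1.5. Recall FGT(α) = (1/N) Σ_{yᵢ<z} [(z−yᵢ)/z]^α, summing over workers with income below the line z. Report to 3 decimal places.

0.074

Below z: 29×$650 (q = 29 of N = 165).
Gap ratios (z−y)/z: (1480−650)/1480 = 0.5608 (×29).
Raised to α = 1.5: 0.41998 (×29).
Sum = 12.179307; FGT(1.5) = 12.179307 / 165 = 0.074.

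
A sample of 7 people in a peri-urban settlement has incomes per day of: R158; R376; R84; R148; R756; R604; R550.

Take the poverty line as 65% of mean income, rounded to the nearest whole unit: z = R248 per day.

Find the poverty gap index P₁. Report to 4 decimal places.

Poor units: R84, R148, R158 (q = 3 of N = 7).
Shortfall ratios: (248−84)/248 = 0.6613; (248−148)/248 = 0.4032; (248−158)/248 = 0.3629.
Σ = 1.427419. Dividing by the full population N = 7 gives P₁ = 0.2039.

0.2039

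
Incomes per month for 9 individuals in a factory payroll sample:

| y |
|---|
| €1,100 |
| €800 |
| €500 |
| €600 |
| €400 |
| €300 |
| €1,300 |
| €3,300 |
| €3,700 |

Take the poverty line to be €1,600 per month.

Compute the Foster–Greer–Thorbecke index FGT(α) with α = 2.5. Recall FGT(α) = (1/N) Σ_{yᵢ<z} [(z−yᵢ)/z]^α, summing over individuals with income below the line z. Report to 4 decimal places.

Below z: €300, €400, €500, €600, €800, €1,100, €1,300 (q = 7 of N = 9).
Relative gaps: (1600−300)/1600 = 0.8125; (1600−400)/1600 = 0.7500; (1600−500)/1600 = 0.6875; (1600−600)/1600 = 0.6250; (1600−800)/1600 = 0.5000; (1600−1100)/1600 = 0.3125; (1600−1300)/1600 = 0.1875.
Raised to α = 2.5: 0.59506; 0.48714; 0.39191; 0.30882; 0.17678; 0.05459; 0.01522.
Sum = 2.029509; FGT(2.5) = 2.029509 / 9 = 0.2255.

0.2255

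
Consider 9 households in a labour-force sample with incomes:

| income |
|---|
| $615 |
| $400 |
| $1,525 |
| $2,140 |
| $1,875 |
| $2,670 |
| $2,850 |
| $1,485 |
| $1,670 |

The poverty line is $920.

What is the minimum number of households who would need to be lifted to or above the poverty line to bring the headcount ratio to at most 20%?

1

Currently q = 2 of N = 9 are below the line (H = 0.222).
A headcount ratio of at most 20% allows at most ⌊0.20 × 9⌋ = 1 poor households.
So at least 2 − 1 = 1 must be lifted.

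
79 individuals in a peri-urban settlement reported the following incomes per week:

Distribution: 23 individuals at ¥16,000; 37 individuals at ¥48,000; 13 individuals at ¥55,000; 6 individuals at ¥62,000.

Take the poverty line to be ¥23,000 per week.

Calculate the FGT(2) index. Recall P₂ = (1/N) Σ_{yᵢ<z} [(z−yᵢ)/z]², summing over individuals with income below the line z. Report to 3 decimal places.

0.027

Below z: 23×¥16,000 (q = 23 of N = 79).
Gap ratios (z−y)/z: (23000−16000)/23000 = 0.3043 (×23).
Squared: 0.0926 (×23).
Sum = 2.130435; P₂ = 2.130435 / 79 = 0.027.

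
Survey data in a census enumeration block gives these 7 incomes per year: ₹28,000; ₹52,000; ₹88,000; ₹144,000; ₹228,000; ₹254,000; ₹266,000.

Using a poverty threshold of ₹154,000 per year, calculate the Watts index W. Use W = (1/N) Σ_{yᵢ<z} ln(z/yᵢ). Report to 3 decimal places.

0.488

Below z: ₹28,000, ₹52,000, ₹88,000, ₹144,000 (q = 4 of N = 7).
ln(z/y) terms: ln(154000/28000) = 1.7047; ln(154000/52000) = 1.0857; ln(154000/88000) = 0.5596; ln(154000/144000) = 0.0671.
W = 3.417212 / 7 = 0.488.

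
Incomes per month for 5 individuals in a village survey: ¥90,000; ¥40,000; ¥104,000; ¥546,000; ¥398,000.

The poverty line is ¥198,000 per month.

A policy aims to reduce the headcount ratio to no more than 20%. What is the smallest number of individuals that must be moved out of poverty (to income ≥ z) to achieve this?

2

Currently q = 3 of N = 5 are below the line (H = 0.600).
A headcount ratio of at most 20% allows at most ⌊0.20 × 5⌋ = 1 poor individuals.
So at least 3 − 1 = 2 must be lifted.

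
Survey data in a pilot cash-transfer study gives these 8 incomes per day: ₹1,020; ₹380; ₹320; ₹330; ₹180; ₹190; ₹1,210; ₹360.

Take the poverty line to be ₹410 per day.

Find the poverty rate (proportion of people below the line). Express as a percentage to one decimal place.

75.0%

6 of the 8 people have income below ₹410.
H = 6/8 = 75.0%.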